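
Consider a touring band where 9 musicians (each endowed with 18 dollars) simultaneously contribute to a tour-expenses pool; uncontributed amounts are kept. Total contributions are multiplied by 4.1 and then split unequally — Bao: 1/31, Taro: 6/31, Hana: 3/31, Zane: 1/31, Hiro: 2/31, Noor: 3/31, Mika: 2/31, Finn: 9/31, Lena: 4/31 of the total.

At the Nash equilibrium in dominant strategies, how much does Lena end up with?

27.52 dollars

Player j's private return per contributed unit is 4.1 × (j's share). Contributing is weakly dominant for j when that share is at least 1/4.1 = 0.2439, and contributing 0 is dominant otherwise.
Finn alone (share 9/31) is above the threshold, contributing 18; the remaining 8 contribute 0. Total contributed: 18.
Lena keeps 18 and receives 4.1 × 18 × 4/31 = 9.52 from the tour-expenses pool, for a payoff of 27.52.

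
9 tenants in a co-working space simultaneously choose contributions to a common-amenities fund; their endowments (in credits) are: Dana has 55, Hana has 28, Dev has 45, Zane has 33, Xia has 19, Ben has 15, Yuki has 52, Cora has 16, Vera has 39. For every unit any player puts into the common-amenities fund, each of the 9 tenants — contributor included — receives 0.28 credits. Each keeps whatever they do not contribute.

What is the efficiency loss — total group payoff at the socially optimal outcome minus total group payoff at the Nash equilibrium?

459.04 credits

The private return per contributed unit is 0.28 < 1 for everyone, so the Nash equilibrium is zero contribution and the group total is Σ E_j = 55 + 28 + 45 + 33 + 19 + 15 + 52 + 16 + 39 = 302.
Each contributed unit returns 2.520 to the group, so the social optimum is full contribution by everyone: group total = 2.520 × 302 = 761.04.
Efficiency loss = (2.520 − 1) × 302 = 459.04.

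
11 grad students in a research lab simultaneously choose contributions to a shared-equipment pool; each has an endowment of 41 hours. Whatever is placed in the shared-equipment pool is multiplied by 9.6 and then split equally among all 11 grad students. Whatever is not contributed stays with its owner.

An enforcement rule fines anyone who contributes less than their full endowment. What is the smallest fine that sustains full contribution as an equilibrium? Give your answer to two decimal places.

5.22 hours

Given the others contribute fully, the best deviation is to contribute 0 (any partial contribution still incurs the fine and gives up units whose private return 0.8727 is below 1).
Deviating from 41 to 0 saves 41 hours but forfeits the deviator's share of the drop in the shared-equipment pool: 9.6/11 × 41 = 35.78.
So the deviation gain is 41 − 35.78 = 5.22, and the fine must be at least 5.22 hours to wipe it out.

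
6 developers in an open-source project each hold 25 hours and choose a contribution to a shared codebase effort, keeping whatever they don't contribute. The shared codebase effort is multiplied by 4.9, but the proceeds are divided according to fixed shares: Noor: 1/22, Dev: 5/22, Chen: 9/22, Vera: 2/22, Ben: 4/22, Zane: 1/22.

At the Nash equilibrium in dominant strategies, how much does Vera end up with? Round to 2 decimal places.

For player j, contributing a unit is worthwhile iff 4.9 × (j's share) ≥ 1, i.e. iff j's share is at least 0.2041.
Dev and Chen are above the threshold, contributing 25 each; the remaining 4 contribute 0. Total contributed: 50.
Vera keeps 25 and receives 4.9 × 50 × 2/22 = 22.27 from the shared codebase effort, for a payoff of 47.27.

47.27 hours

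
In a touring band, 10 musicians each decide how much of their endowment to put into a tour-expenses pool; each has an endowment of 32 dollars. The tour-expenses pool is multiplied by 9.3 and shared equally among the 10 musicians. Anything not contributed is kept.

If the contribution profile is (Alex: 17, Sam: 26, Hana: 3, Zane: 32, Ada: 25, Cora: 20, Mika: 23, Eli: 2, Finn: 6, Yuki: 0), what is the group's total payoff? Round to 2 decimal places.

Total contributed: 17 + 26 + 3 + 32 + 25 + 20 + 23 + 2 + 6 + 0 = 154; total kept: 10 × 32 − 154 = 166.
The tour-expenses pool pays out 9.3 × 154 = 1432.20 in aggregate.
Group total = 166 + 1432.20 = 1598.20.

1598.20 dollars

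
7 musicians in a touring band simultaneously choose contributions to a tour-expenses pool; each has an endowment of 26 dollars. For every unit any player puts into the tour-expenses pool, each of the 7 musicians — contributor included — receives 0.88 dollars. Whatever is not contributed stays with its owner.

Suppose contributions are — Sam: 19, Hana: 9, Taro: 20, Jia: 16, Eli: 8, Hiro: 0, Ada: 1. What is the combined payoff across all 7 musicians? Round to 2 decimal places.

558.68 dollars

Total contributed: 19 + 9 + 20 + 16 + 8 + 0 + 1 = 73; total kept: 7 × 26 − 73 = 109.
The tour-expenses pool pays out 0.88 × 7 × 73 = 449.68 in aggregate.
Group total = 109 + 449.68 = 558.68.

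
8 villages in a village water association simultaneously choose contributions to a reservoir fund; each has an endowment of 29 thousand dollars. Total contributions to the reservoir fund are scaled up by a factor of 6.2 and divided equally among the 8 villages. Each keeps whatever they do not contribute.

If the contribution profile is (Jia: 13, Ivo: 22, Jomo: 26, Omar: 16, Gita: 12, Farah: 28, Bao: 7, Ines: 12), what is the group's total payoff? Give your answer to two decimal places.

Total contributed: 13 + 22 + 26 + 16 + 12 + 28 + 7 + 12 = 136; total kept: 8 × 29 − 136 = 96.
The reservoir fund pays out 6.2 × 136 = 843.20 in aggregate.
Group total = 96 + 843.20 = 939.20.

939.20 thousand dollars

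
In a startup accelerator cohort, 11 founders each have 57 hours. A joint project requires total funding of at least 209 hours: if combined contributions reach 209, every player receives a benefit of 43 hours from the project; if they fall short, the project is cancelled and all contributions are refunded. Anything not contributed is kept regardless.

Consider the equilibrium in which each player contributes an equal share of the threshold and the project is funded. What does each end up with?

Equal share of the threshold: 209/11 = 19.
At this profile no one gains by cutting their contribution: any cut drops the total below 209, the project is cancelled, contributions are refunded, and the deviator ends with 57, which is less than 57 − 19 + 43 = 81. Contributing more than 19 just wastes the excess. So contributing exactly 19 is a best response.
Each player's payoff: 57 − 19 + 43 = 81.

81 hours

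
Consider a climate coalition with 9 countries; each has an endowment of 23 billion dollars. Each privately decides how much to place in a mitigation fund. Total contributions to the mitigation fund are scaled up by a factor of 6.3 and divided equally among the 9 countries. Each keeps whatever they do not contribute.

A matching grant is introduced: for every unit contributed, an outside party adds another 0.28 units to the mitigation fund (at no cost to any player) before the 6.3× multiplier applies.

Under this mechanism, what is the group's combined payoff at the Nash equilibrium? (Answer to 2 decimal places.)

With the mechanism, a contributed unit returns 6.3 × 1.28 / 9 = 0.8960 per unit of net cost — still below 1 — so contributing 0 remains dominant for every player.
At the Nash equilibrium no one contributes; group total payoff = 9 × 23 = 207.

207.00 billion dollars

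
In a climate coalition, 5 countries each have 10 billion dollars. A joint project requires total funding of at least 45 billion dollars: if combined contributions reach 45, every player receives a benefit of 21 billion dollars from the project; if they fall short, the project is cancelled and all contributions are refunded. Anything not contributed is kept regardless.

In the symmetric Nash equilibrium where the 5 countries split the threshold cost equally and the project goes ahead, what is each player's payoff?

Equal share of the threshold: 45/5 = 9.
At this profile no one gains by cutting their contribution: any cut drops the total below 45, the project is cancelled, contributions are refunded, and the deviator ends with 10, which is less than 10 − 9 + 21 = 22. Contributing more than 9 just wastes the excess. So contributing exactly 9 is a best response.
Each player's payoff: 10 − 9 + 21 = 22.

22 billion dollars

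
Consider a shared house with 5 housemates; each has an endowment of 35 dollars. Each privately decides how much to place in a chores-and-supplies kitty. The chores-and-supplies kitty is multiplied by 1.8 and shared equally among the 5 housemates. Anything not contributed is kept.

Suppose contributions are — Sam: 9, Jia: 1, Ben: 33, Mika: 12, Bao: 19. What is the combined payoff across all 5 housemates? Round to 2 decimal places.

234.20 dollars

Total contributed: 9 + 1 + 33 + 12 + 19 = 74; total kept: 5 × 35 − 74 = 101.
The chores-and-supplies kitty pays out 1.8 × 74 = 133.20 in aggregate.
Group total = 101 + 133.20 = 234.20.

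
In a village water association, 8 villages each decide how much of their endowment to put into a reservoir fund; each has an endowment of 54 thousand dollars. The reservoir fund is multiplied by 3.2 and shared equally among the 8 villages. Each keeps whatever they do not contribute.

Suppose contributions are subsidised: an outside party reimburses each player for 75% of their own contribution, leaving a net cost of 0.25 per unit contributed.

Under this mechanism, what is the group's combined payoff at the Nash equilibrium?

With the mechanism, a contributed unit returns (3.2/8) / 0.25 = 1.6000 per unit of net cost to the contributor — now above 1 — so contributing fully is weakly dominant for every player.
At the Nash equilibrium everyone contributes 54. Group total payoff = 8 × (54 × 0.75 + 3.2 × 54) = 1706.40.

1706.40 thousand dollars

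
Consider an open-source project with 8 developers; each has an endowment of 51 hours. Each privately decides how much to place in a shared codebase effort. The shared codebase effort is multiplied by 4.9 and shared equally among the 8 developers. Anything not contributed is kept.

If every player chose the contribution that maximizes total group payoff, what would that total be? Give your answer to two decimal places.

Each contributed unit returns 4.900 to the group as a whole (0.6125 to each of 8 players), which exceeds 1, so the social optimum is full contribution: group total = 4.900 × 408 = 1999.20.

1999.20 hours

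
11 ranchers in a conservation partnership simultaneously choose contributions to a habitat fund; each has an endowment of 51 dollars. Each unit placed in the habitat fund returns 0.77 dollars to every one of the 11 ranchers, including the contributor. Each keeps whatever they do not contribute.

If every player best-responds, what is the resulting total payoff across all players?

561.00 dollars

The private return per contributed unit is 0.77 < 1, so contributing 0 is dominant for every player. At the Nash equilibrium everyone keeps their 51, and the group total is 11 × 51 = 561.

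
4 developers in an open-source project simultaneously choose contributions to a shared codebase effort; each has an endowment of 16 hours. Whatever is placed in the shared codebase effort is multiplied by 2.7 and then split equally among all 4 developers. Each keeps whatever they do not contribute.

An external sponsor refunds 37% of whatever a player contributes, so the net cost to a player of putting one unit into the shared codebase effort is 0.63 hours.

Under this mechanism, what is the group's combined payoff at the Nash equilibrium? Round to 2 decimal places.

196.48 hours

The effective private return per unit is now (2.7/4) / 0.63 = 1.0714 > 1, so every player's dominant strategy flips to full contribution.
So the Nash equilibrium is full contribution by all 4; the group earns 4 × (16 × 0.37 + 2.7 × 16) = 196.48.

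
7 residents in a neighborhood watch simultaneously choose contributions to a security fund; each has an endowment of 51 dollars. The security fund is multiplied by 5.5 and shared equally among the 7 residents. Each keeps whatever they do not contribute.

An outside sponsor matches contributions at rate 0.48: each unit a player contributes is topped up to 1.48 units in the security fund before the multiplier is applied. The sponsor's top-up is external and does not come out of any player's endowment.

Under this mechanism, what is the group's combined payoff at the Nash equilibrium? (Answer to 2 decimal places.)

With the mechanism, a contributed unit returns 5.5 × 1.48 / 7 = 1.1629 per unit of net cost to the contributor — now above 1 — so contributing fully is weakly dominant for every player.
So the Nash equilibrium is full contribution by all 7; the group earns 5.5 × 1.48 × 357 = 2905.98.

2905.98 dollars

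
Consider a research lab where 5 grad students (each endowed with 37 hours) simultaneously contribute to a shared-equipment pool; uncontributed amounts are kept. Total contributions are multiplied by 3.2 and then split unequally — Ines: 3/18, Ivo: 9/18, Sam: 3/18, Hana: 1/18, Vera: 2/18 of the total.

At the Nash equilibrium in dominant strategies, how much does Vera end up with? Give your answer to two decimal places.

50.16 hours

For player j, contributing a unit is worthwhile iff 3.2 × (j's share) ≥ 1, i.e. iff j's share is at least 0.3125.
The only share above 0.3125 is Ivo's 9/18, contributing 37; the remaining 4 contribute 0. Total contributed: 37.
Vera keeps 37 and receives 3.2 × 37 × 2/18 = 13.16 from the shared-equipment pool, for a payoff of 50.16.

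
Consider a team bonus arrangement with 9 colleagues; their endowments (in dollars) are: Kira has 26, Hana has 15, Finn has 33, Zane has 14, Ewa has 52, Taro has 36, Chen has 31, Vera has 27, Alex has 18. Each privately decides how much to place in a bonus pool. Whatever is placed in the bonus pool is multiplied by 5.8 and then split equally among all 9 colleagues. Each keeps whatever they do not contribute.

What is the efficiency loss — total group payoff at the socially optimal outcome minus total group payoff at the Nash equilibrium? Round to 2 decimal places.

The private return per contributed unit is 5.8/9 = 0.6444 < 1 for every player regardless of endowment, so the Nash equilibrium is zero contribution and the group total is Σ E_j = 26 + 15 + 33 + 14 + 52 + 36 + 31 + 27 + 18 = 252.
Each contributed unit returns 5.800 to the group, so the social optimum is full contribution by everyone: group total = 5.800 × 252 = 1461.60.
Efficiency loss = (5.800 − 1) × 252 = 1209.60.

1209.60 dollars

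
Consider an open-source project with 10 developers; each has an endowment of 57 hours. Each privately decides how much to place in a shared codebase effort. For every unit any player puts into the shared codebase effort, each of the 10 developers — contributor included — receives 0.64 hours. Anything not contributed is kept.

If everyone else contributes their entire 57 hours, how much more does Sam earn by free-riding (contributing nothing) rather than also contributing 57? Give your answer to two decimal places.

20.52 hours

Switching from a contribution of 57 to 0 lets Sam keep an extra 57 hours, but lowers the shared codebase effort by 57, which costs Sam their own share of that drop: 0.64 × 57 = 36.48.
Net gain = 57 − 36.48 = 20.52. The private return per contributed unit (0.64) is below 1, so free-riding is indeed the best response regardless of what the others do.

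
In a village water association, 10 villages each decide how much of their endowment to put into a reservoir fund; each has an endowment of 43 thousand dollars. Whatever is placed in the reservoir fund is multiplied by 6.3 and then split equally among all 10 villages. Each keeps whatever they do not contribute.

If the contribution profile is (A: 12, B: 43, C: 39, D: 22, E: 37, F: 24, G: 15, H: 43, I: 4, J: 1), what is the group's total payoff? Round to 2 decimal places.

Total contributed: 12 + 43 + 39 + 22 + 37 + 24 + 15 + 43 + 4 + 1 = 240; total kept: 10 × 43 − 240 = 190.
The reservoir fund pays out 6.3 × 240 = 1512.00 in aggregate.
Group total = 190 + 1512.00 = 1702.00.

1702.00 thousand dollars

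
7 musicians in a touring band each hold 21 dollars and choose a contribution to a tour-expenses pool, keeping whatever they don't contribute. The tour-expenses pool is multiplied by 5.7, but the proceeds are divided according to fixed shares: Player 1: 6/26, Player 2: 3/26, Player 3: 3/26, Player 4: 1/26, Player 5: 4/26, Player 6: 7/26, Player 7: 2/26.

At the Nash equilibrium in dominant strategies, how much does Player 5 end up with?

57.83 dollars

Each unit j contributes comes back to j as 5.7 × (j's share), so j prefers to contribute only if that share exceeds 1/5.7 = 0.1754; otherwise keeping the unit dominates.
The shares above 0.1754 belong to Player 1 and Player 6, contributing 21 each; the remaining 5 contribute 0. Total contributed: 42.
Player 5 keeps 21 and receives 5.7 × 42 × 4/26 = 36.83 from the tour-expenses pool, for a payoff of 57.83.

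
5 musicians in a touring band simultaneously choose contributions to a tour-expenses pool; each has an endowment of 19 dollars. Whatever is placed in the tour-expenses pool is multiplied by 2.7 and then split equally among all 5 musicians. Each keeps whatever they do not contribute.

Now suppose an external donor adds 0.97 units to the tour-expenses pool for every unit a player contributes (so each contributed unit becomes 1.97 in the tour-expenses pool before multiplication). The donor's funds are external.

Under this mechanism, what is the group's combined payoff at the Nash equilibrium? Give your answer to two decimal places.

505.31 dollars

The effective private return per unit is now 2.7 × 1.97 / 5 = 1.0638 > 1, so every player's dominant strategy flips to full contribution.
So the Nash equilibrium is full contribution by all 5; the group earns 2.7 × 1.97 × 95 = 505.31.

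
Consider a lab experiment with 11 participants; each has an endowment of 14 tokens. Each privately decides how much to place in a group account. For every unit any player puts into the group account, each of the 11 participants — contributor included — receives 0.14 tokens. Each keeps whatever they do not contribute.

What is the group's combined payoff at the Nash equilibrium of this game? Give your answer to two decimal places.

The private return per contributed unit is 0.14 < 1, so contributing 0 is dominant for every player. At the Nash equilibrium everyone keeps their 14, and the group total is 11 × 14 = 154.

154.00 tokens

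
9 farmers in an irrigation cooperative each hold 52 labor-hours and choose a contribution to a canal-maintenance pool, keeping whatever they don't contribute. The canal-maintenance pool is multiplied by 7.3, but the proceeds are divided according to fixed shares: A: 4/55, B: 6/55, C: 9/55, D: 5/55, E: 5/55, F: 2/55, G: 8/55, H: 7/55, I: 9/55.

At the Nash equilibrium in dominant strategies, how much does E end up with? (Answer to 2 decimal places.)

155.53 labor-hours

Player j's private return per contributed unit is 7.3 × (j's share). Contributing is weakly dominant for j when that share is at least 1/7.3 = 0.1370, and contributing 0 is dominant otherwise.
The shares above 0.1370 belong to C, G and I, contributing 52 each; the remaining 6 contribute 0. Total contributed: 156.
E keeps 52 and receives 7.3 × 156 × 5/55 = 103.53 from the canal-maintenance pool, for a payoff of 155.53.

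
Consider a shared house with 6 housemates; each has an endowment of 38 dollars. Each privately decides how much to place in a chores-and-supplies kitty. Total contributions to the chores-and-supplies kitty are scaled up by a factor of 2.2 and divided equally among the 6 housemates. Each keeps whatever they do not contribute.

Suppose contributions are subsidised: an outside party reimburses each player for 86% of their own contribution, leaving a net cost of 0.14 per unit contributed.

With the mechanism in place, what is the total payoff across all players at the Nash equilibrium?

With the mechanism, a contributed unit returns (2.2/6) / 0.14 = 2.6190 per unit of net cost to the contributor — now above 1 — so contributing fully is weakly dominant for every player.
So the Nash equilibrium is full contribution by all 6; the group earns 6 × (38 × 0.86 + 2.2 × 38) = 697.68.

697.68 dollars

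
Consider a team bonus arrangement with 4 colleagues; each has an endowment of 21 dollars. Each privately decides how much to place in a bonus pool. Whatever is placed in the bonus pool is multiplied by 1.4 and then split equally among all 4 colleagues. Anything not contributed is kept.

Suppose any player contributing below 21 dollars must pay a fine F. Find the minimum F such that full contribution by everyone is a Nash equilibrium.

13.65 dollars

Given the others contribute fully, the best deviation is to contribute 0 (any partial contribution still incurs the fine and gives up units whose private return 0.3500 is below 1).
Deviating from 21 to 0 saves 21 dollars but forfeits the deviator's share of the drop in the bonus pool: 1.4/4 × 21 = 7.35.
So the deviation gain is 21 − 7.35 = 13.65, and the fine must be at least 13.65 dollars to wipe it out.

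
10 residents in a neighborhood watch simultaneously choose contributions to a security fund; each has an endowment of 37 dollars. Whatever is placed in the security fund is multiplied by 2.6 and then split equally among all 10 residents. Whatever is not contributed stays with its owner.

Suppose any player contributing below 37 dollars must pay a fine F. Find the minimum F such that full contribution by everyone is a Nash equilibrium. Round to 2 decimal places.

27.38 dollars

Given the others contribute fully, the best deviation is to contribute 0 (any partial contribution still incurs the fine and gives up units whose private return 0.2600 is below 1).
Deviating from 37 to 0 saves 37 dollars but forfeits the deviator's share of the drop in the security fund: 2.6/10 × 37 = 9.62.
So the deviation gain is 37 − 9.62 = 27.38, and the fine must be at least 27.38 dollars to wipe it out.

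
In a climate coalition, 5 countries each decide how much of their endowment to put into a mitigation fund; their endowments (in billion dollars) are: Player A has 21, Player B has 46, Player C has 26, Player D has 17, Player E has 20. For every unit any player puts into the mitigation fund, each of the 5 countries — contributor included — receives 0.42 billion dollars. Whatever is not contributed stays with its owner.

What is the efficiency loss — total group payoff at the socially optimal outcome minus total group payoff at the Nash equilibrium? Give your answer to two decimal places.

143.00 billion dollars

The private return per contributed unit is 0.42 < 1 for everyone, so the Nash equilibrium is zero contribution and the group total is Σ E_j = 21 + 46 + 26 + 17 + 20 = 130.
Each contributed unit returns 2.100 to the group, so the social optimum is full contribution by everyone: group total = 2.100 × 130 = 273.00.
Efficiency loss = (2.100 − 1) × 130 = 143.00.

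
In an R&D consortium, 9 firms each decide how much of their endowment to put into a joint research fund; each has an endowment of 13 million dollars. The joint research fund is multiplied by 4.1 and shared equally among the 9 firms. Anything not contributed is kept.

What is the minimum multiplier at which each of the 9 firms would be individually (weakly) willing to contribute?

A contributed unit returns (multiplier)/9 to its contributor.
This reaches 1 exactly when the multiplier is 9.

9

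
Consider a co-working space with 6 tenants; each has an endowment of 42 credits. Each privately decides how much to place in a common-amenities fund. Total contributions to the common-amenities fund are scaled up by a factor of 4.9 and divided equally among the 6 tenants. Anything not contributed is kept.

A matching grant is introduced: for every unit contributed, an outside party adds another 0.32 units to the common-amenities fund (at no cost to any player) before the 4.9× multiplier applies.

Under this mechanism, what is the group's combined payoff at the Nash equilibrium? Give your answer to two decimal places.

The effective private return per unit is now 4.9 × 1.32 / 6 = 1.0780 > 1, so every player's dominant strategy flips to full contribution.
At the Nash equilibrium everyone contributes 42. Group total payoff = 4.9 × 1.32 × 252 = 1629.94.

1629.94 credits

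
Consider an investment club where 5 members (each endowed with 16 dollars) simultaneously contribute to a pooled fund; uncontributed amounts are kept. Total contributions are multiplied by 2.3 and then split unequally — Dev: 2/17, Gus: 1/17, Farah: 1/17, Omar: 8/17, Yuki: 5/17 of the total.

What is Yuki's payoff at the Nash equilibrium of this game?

Player j's private return per contributed unit is 2.3 × (j's share). Contributing is weakly dominant for j when that share is at least 1/2.3 = 0.4348, and contributing 0 is dominant otherwise.
Only Omar (8/17) clears that bar, contributing 16; the remaining 4 contribute 0. Total contributed: 16.
Yuki keeps 16 and receives 2.3 × 16 × 5/17 = 10.82 from the pooled fund, for a payoff of 26.82.

26.82 dollars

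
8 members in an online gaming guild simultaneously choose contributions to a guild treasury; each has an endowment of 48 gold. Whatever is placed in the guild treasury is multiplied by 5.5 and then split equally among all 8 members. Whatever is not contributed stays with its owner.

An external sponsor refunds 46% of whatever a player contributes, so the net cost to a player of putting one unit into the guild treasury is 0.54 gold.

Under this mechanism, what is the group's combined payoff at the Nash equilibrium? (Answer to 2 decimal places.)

With the mechanism, a contributed unit returns (5.5/8) / 0.54 = 1.2731 per unit of net cost to the contributor — now above 1 — so contributing fully is weakly dominant for every player.
At the Nash equilibrium everyone contributes 48. Group total payoff = 8 × (48 × 0.46 + 5.5 × 48) = 2288.64.

2288.64 gold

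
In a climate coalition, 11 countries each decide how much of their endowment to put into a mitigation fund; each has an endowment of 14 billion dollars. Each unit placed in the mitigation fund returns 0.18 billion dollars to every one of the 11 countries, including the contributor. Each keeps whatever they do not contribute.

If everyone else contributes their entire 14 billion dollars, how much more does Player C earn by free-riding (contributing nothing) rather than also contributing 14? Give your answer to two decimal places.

Switching from a contribution of 14 to 0 lets Player C keep an extra 14 billion dollars, but lowers the mitigation fund by 14, which costs Player C their own share of that drop: 0.18 × 14 = 2.52.
Net gain = 14 − 2.52 = 11.48. The private return per contributed unit (0.18) is below 1, so free-riding is indeed the best response regardless of what the others do.

11.48 billion dollars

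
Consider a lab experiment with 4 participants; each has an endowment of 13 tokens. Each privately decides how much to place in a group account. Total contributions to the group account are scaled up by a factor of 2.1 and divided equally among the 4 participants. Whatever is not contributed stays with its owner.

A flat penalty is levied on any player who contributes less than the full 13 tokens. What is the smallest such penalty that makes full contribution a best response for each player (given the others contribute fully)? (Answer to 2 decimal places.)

Given the others contribute fully, the best deviation is to contribute 0 (any partial contribution still incurs the fine and gives up units whose private return 0.5250 is below 1).
Deviating from 13 to 0 saves 13 tokens but forfeits the deviator's share of the drop in the group account: 2.1/4 × 13 = 6.82.
So the deviation gain is 13 − 6.82 = 6.18, and the fine must be at least 6.18 tokens to wipe it out.

6.18 tokens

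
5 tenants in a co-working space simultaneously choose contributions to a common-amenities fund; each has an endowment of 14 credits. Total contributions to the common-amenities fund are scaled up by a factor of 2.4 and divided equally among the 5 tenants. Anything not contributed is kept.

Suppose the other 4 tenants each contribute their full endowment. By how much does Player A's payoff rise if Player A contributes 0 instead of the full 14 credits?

Switching from a contribution of 14 to 0 lets Player A keep an extra 14 credits, but lowers the common-amenities fund by 14, which costs Player A their own share of that drop: 2.4/5 × 14 = 6.72.
Net gain = 14 − 6.72 = 7.28. The private return per contributed unit (0.4800) is below 1, so free-riding is indeed the best response regardless of what the others do.

7.28 credits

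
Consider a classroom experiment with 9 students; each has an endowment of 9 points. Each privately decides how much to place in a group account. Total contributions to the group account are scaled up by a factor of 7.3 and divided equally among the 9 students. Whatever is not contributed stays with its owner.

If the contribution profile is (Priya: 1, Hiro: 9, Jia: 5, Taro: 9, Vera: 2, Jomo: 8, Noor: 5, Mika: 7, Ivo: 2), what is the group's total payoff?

Total contributed: 1 + 9 + 5 + 9 + 2 + 8 + 5 + 7 + 2 = 48; total kept: 9 × 9 − 48 = 33.
The group account pays out 7.3 × 48 = 350.40 in aggregate.
Group total = 33 + 350.40 = 383.40.

383.40 points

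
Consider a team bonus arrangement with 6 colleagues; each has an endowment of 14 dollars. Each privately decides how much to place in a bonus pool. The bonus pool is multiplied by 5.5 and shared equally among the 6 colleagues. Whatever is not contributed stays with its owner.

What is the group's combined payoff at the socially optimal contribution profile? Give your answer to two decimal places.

462.00 dollars

Each contributed unit returns 5.500 to the group as a whole (0.9167 to each of 6 players), which exceeds 1, so the social optimum is full contribution: group total = 5.500 × 84 = 462.00.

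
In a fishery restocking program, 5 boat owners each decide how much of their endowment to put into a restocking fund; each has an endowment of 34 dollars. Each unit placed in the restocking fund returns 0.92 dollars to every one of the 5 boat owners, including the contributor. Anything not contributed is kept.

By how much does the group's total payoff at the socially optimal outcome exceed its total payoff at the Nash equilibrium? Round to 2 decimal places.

The private return per contributed unit is 0.92 < 1, so contributing 0 is dominant for every player. At the Nash equilibrium everyone keeps their 34, and the group total is 5 × 34 = 170.
Each contributed unit returns 4.600 to the group as a whole (0.92 to each of 5 players), which exceeds 1, so the social optimum is full contribution: group total = 4.600 × 170 = 782.00.
Efficiency loss = 782.00 − 170 = 612.00.

612.00 dollars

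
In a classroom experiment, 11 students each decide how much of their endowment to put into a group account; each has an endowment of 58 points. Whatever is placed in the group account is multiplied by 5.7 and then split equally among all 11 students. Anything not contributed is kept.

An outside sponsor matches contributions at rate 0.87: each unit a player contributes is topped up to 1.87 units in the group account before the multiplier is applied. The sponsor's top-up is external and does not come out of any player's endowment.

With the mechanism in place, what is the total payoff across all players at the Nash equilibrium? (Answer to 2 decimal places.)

The effective private return is 5.7 × 1.87 / 11 = 0.9690, which is still under 1, so the mechanism doesn't change anyone's dominant strategy: zero contribution.
At the Nash equilibrium no one contributes; group total payoff = 11 × 58 = 638.

638.00 points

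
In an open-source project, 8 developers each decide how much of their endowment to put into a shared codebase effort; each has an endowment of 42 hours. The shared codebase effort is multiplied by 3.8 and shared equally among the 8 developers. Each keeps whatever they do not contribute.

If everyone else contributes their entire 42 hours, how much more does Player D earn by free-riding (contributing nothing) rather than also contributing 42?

Switching from a contribution of 42 to 0 lets Player D keep an extra 42 hours, but lowers the shared codebase effort by 42, which costs Player D their own share of that drop: 3.8/8 × 42 = 19.95.
Net gain = 42 − 19.95 = 22.05. The private return per contributed unit (0.4750) is below 1, so free-riding is indeed the best response regardless of what the others do.

22.05 hours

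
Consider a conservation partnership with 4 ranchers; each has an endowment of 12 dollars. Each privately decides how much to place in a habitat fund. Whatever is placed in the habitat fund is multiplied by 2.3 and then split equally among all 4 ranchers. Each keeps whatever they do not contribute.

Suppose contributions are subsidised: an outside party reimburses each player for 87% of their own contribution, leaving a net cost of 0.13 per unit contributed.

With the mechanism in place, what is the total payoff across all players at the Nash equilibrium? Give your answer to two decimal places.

With the mechanism, a contributed unit returns (2.3/4) / 0.13 = 4.4231 per unit of net cost to the contributor — now above 1 — so contributing fully is weakly dominant for every player.
So the Nash equilibrium is full contribution by all 4; the group earns 4 × (12 × 0.87 + 2.3 × 12) = 152.16.

152.16 dollars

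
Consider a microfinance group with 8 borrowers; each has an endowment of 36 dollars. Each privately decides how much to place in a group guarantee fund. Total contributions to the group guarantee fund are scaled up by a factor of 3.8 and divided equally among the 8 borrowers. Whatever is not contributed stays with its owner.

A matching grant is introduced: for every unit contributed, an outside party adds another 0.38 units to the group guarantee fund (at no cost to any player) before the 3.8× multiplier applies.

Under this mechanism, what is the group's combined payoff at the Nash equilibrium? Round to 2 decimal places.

288.00 dollars

Even with the mechanism, each unit contributed returns only 3.8 × 1.38 / 8 = 0.6555 per unit of net cost, so contributing nothing is still dominant.
Everyone keeps their endowment and the group total is 8 × 36 = 288.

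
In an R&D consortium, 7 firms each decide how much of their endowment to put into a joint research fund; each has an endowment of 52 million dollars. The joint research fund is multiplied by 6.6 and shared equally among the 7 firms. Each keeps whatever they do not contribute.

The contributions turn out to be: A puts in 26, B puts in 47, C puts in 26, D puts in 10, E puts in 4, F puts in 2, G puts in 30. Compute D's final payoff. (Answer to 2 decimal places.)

178.71 million dollars

Total contributed: 26 + 47 + 26 + 10 + 4 + 2 + 30 = 145.
Each receives 6.6 × 145 / 7 = 136.71 from the joint research fund.
D keeps 52 − 10 = 42, so D's payoff is 42 + 136.71 = 178.71.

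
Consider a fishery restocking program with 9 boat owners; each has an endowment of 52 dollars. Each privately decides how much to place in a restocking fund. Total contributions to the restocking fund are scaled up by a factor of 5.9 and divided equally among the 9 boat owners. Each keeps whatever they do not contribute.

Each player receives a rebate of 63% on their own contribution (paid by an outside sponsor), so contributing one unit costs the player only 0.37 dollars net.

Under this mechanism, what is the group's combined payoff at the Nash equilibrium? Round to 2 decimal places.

3056.04 dollars

The effective private return per unit is now (5.9/9) / 0.37 = 1.7718 > 1, so every player's dominant strategy flips to full contribution.
At the Nash equilibrium everyone contributes 52. Group total payoff = 9 × (52 × 0.63 + 5.9 × 52) = 3056.04.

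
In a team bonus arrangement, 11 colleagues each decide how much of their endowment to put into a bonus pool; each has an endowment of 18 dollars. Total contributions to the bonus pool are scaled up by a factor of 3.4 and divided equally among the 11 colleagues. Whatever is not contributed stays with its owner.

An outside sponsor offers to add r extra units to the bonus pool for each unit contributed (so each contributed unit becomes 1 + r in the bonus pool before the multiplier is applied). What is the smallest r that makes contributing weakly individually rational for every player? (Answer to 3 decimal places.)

With matching at rate r, one contributed unit becomes (1 + r) in the bonus pool and returns 3.4 × (1 + r) / 11 to the contributor.
Setting this equal to 1: 1 + r = 11/3.4 = 3.2353.
So the minimum matching rate is r = 3.2353 − 1 = 2.235.

2.235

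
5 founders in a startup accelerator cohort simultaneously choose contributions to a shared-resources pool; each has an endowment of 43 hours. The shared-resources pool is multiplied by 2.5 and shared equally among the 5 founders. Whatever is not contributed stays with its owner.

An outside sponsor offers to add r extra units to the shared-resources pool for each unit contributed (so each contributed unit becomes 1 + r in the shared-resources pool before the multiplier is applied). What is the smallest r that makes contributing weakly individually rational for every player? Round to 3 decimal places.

1.000

With matching at rate r, one contributed unit becomes (1 + r) in the shared-resources pool and returns 2.5 × (1 + r) / 5 to the contributor.
Setting this equal to 1: 1 + r = 5/2.5 = 2.0000.
So the minimum matching rate is r = 2.0000 − 1 = 1.000.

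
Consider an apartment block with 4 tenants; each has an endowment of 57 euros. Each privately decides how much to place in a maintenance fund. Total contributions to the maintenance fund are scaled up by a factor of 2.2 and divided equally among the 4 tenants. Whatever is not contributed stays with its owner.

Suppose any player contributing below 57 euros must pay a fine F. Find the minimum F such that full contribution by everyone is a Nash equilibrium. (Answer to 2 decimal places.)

25.65 euros

Given the others contribute fully, the best deviation is to contribute 0 (any partial contribution still incurs the fine and gives up units whose private return 0.5500 is below 1).
Deviating from 57 to 0 saves 57 euros but forfeits the deviator's share of the drop in the maintenance fund: 2.2/4 × 57 = 31.35.
So the deviation gain is 57 − 31.35 = 25.65, and the fine must be at least 25.65 euros to wipe it out.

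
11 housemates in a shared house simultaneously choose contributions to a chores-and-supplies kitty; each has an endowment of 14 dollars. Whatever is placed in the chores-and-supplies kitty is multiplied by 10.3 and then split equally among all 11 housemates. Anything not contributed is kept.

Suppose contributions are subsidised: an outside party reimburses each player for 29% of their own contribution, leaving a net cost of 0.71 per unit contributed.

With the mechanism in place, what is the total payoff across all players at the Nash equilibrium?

With the mechanism, a contributed unit returns (10.3/11) / 0.71 = 1.3188 per unit of net cost to the contributor — now above 1 — so contributing fully is weakly dominant for every player.
At the Nash equilibrium everyone contributes 14. Group total payoff = 11 × (14 × 0.29 + 10.3 × 14) = 1630.86.

1630.86 dollars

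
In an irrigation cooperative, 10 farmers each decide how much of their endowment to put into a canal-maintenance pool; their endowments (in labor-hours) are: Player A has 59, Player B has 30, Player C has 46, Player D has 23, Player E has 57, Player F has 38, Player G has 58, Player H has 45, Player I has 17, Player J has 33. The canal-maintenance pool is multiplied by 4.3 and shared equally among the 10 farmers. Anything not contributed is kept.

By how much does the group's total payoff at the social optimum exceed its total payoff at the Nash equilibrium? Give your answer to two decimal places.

1339.80 labor-hours

The private return per contributed unit is 4.3/10 = 0.4300 < 1 for every player regardless of endowment, so the Nash equilibrium is zero contribution and the group total is Σ E_j = 59 + 30 + 46 + 23 + 57 + 38 + 58 + 45 + 17 + 33 = 406.
Each contributed unit returns 4.300 to the group, so the social optimum is full contribution by everyone: group total = 4.300 × 406 = 1745.80.
Efficiency loss = (4.300 − 1) × 406 = 1339.80.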